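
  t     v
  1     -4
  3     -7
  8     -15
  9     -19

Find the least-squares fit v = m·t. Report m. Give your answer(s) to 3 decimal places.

m = -2.039

MᵀM·[m]ᵀ = Mᵀv reads: 155·m = -316.
(Σt·t = 155, Σt·v = -316.)
m = (-316)/155 = -2.03871.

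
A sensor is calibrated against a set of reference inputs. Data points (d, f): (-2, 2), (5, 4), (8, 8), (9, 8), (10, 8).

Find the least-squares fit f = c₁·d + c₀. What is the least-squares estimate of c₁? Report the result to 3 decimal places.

Setting ∂/∂c₁ … = 0 gives: 274·c₁ + 30·c₀ = 232;  30·c₁ + 5·c₀ = 30.
Δ = 274·5 − 30² = 470.
c₁ = (232·5 − 30·30)/470 = 26/47; c₀ = (274·30 − 30·232)/470 = 126/47.

c₁ = 0.553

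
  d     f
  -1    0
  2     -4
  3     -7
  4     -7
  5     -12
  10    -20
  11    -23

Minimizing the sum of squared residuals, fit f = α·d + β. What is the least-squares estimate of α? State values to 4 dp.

The normal system XᵀX·[α, β]ᵀ = Xᵀf is [[276, 34]; [34, 7]]·[α, β]ᵀ = [-570, -73]ᵀ.
Eliminating β: 7·(row 1) − 34·(row 2) gives 776·α = 7·(-570) − 34·(-73) = -1508, so α = -377/194.
Then β = ((-73) − 34·(-377/194))/7 = -96/97.

α = -1.9433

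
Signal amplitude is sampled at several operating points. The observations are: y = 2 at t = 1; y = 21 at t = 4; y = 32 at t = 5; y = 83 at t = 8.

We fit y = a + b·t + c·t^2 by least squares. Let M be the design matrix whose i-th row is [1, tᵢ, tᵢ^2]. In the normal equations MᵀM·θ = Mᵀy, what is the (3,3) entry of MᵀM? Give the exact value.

Row 3 ↔ basis t^2, column 3 ↔ basis t^2, so (MᵀM)_{3,3} = Σᵢ (t^2)·(t^2) = (1)·(1) + (16)·(16) + (25)·(25) + (64)·(64) = 4978.

4978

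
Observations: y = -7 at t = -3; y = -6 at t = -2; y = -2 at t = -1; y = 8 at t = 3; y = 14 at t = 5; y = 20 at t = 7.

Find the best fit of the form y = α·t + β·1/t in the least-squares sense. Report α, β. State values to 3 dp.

The normal system MᵀM·[α, β]ᵀ = Mᵀy is [[97, 6]; [6, 67589/44100]]·[α, β]ᵀ = [269, 548/35]ᵀ.
det = 97·(67589/44100) − 6² = 4968533/44100.
α = (269·(67589/44100) − 6·(548/35))/(4968533/44100) = 14038561/4968533; β = (97·(548/35) − 6·269)/(4968533/44100) = -4200840/4968533.

α = 2.825, β = -0.845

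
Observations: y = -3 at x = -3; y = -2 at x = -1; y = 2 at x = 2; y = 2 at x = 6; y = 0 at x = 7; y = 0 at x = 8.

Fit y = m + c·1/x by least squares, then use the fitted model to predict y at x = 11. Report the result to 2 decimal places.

ŷ = 0.31

From the data, Σ1 = 6, Σ1/x = -67/168, Σ1/x·1/x = 40217/28224.
For Mᵀy: Σy = -1, Σ1/x·y = 13/3.
Normal equations: [[6, -67/168]; [-67/168, 40217/28224]]·[m, c]ᵀ = [-1, 13/3]ᵀ.
det = 6·(40217/28224) − (-67/168)² = 236813/28224.
m = ((-1)·(40217/28224) − (-67/168)·(13/3))/(236813/28224) = 8559/236813; c = (6·(13/3) − (-67/168)·(-1))/(236813/28224) = 722568/236813.
At x = 11: ŷ = (8559/236813)·(1) + (722568/236813)·(1/11) = 74247/236813.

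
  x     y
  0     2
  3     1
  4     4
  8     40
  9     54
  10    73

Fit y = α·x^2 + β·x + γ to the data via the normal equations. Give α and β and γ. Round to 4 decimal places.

Compute the Gram sums: Σx^2·x^2 = 20994, Σx^2·x = 2332, Σx^2 = 270, Σx·x = 270, Σx = 34, Σ1 = 6.
Moment sums: Σx^2·y = 14307, Σx·y = 1555, Σy = 174.
Row-reducing yields α = 22275/20366, β = -81159/20366, γ = 24070/10183.

α = 1.0937, β = -3.9850, γ = 2.3637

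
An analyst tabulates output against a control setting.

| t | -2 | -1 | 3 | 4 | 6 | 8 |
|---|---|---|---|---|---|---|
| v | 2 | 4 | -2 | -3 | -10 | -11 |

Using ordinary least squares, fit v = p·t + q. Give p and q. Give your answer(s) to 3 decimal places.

Compute the Gram sums: Σt·t = 130, Σt = 18, Σ1 = 6.
Moment sums: Σt·v = -174, Σv = -20.
det = 130·6 − 18² = 456.
p = ((-174)·6 − 18·(-20))/456 = -3/2; q = (130·(-20) − 18·(-174))/456 = 7/6.

p = -1.500, q = 1.167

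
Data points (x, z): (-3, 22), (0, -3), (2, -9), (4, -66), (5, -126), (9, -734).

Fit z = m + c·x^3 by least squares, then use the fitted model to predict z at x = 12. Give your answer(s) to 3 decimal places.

With design matrix M, MᵀM = [[6, 899]; [899, 551955]] and Mᵀz = [-916, -555726]ᵀ.
Eliminating c: 551955·(row 1) − 899·(row 2) gives 2503529·m = 551955·(-916) − 899·(-555726) = -5993106, so m = -27618/11537.
Then c = ((-555726) − 899·(-27618/11537))/551955 = -358696/357647.
At x = 12: ẑ = (-27618/11537)·(1) + (-358696/357647)·(1728) = -620682846/357647.

ẑ = -1735.462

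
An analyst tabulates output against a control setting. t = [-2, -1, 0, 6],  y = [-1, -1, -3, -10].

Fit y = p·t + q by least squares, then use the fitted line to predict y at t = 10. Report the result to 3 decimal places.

Compute the Gram sums: Σt·t = 41, Σt = 3, Σ1 = 4.
And Σt·y = -57, Σy = -15.
AᵀA·[p, q]ᵀ = Aᵀy becomes [[41, 3]; [3, 4]]·[p, q]ᵀ = [-57, -15]ᵀ.
Eliminating q: 4·(row 1) − 3·(row 2) gives 155·p = 4·(-57) − 3·(-15) = -183, so p = -183/155.
Then q = ((-15) − 3·(-183/155))/4 = -444/155.
At t = 10: ŷ = (-183/155)·(10) + (-444/155)·(1) = -2274/155.

ŷ = -14.671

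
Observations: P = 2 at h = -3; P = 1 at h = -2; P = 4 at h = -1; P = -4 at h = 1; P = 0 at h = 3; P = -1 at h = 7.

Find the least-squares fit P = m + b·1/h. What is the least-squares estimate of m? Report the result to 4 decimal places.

Entries of XᵀX: Σ1 = 6, Σ1/h = -5/14, Σ1/h·1/h = 4397/1764.
For XᵀP: ΣP = 2, Σ1/h·P = -391/42.
Eliminating b: (4397/1764)·(row 1) − (-5/14)·(row 2) gives (8719/588)·m = (4397/1764)·2 − (-5/14)·(-391/42) = 2929/1764, so m = 2929/26157.
Then b = ((-391/42) − (-5/14)·(2929/26157))/(4397/1764) = -32424/8719.

m = 0.1120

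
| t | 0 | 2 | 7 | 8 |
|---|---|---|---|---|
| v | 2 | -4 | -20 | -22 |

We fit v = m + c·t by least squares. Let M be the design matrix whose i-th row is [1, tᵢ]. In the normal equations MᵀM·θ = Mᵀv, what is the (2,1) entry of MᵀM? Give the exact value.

Row 2 ↔ basis t, column 1 ↔ basis 1, so (MᵀM)_{2,1} = Σᵢ t = (0)·(1) + (2)·(1) + (7)·(1) + (8)·(1) = 17.

17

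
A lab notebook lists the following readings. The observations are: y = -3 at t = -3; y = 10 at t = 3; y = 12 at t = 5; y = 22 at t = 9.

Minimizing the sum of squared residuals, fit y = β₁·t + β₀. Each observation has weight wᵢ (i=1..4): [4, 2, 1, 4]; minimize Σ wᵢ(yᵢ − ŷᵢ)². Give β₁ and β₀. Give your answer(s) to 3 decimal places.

β₁ = 2.072, β₀ = 3.224

With design matrix M, MᵀWM = [[403, 35]; [35, 11]] and MᵀWy = [948, 108]ᵀ.
Determinant 403·11 − 35² = 3208.
β₁ = (948·11 − 35·108)/3208 = 831/401; β₀ = (403·108 − 35·948)/3208 = 1293/401.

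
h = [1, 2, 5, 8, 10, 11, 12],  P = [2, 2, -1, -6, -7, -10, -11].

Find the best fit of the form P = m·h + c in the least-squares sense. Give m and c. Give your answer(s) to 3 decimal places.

From the data, Σh·h = 459, Σh = 49, Σ1 = 7.
Right-hand side: Σh·P = -359, ΣP = -31.
MᵀM·[m, c]ᵀ = MᵀP becomes [[459, 49]; [49, 7]]·[m, c]ᵀ = [-359, -31]ᵀ.
Δ = 459·7 − 49² = 812.
m = ((-359)·7 − 49·(-31))/812 = -71/58; c = (459·(-31) − 49·(-359))/812 = 1681/406.

m = -1.224, c = 4.140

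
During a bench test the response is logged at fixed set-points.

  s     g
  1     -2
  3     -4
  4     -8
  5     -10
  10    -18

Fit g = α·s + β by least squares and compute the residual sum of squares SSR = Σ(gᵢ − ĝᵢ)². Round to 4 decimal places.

From the data, Σs·s = 151, Σs = 23, Σ1 = 5.
And Σs·g = -276, Σg = -42.
So AᵀA·[α, β]ᵀ = Aᵀg: [[151, 23]; [23, 5]]·[α, β]ᵀ = [-276, -42]ᵀ.
Δ = 151·5 − 23² = 226.
α = ((-276)·5 − 23·(-42))/226 = -207/113; β = (151·(-42) − 23·(-276))/226 = 3/113.
Residuals: -22/113, 166/113, -79/113, -98/113, 33/113; SSR = 398/113.

SSR = 3.5221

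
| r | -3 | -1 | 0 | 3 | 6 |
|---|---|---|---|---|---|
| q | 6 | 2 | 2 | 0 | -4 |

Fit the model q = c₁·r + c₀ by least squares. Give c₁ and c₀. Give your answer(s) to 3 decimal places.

Compute the Gram sums: Σr·r = 55, Σr = 5, Σ1 = 5.
Moment sums: Σr·q = -44, Σq = 6.
Δ = 55·5 − 5² = 250.
c₁ = ((-44)·5 − 5·6)/250 = -1; c₀ = (55·6 − 5·(-44))/250 = 11/5.

c₁ = -1.000, c₀ = 2.200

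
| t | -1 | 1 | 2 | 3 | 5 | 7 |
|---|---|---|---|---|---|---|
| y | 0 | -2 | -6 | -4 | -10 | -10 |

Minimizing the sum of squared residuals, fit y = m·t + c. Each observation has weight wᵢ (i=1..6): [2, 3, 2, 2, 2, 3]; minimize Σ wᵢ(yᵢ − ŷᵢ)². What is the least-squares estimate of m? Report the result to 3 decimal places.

m = -1.333

From the data, Σwᵢ·t·t = 228, Σwᵢ·t = 42, Σwᵢ·1 = 14.
And Σwᵢ·t·y = -364, Σwᵢ·y = -76.
MᵀWM·[m, c]ᵀ = MᵀWy becomes [[228, 42]; [42, 14]]·[m, c]ᵀ = [-364, -76]ᵀ.
det = 228·14 − 42² = 1428.
m = ((-364)·14 − 42·(-76))/1428 = -4/3; c = (228·(-76) − 42·(-364))/1428 = -10/7.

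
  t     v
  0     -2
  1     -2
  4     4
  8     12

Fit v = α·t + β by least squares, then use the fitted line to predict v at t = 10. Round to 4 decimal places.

The normal equations are: 81·α + 13·β = 110;  13·α + 4·β = 12.
(Σt·t = 81, Σt = 13, Σ1 = 4, Σt·v = 110, Σv = 12.)
Determinant 81·4 − 13² = 155.
α = (110·4 − 13·12)/155 = 284/155; β = (81·12 − 13·110)/155 = -458/155.
At t = 10: v̂ = (284/155)·(10) + (-458/155)·(1) = 2382/155.

v̂ = 15.3677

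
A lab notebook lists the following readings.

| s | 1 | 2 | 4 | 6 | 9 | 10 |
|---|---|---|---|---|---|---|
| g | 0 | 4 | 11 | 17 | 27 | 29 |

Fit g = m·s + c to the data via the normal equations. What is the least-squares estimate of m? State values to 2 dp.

m = 3.23

Forming MᵀM = [[238, 32]; [32, 6]] and Mᵀg = [687, 88]ᵀ gives MᵀM·[m, c]ᵀ = Mᵀg.
det = 238·6 − 32² = 404.
m = (687·6 − 32·88)/404 = 653/202; c = (238·88 − 32·687)/404 = -260/101.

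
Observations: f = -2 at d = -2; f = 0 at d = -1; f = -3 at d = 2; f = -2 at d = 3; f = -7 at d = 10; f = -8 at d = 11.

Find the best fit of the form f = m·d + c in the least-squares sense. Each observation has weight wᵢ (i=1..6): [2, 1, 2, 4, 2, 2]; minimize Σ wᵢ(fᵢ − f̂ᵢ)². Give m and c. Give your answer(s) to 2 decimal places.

The normal system XᵀWX·[m, c]ᵀ = XᵀWf is [[495, 53]; [53, 13]]·[m, c]ᵀ = [-344, -48]ᵀ.
Determinant 495·13 − 53² = 3626.
m = ((-344)·13 − 53·(-48))/3626 = -964/1813; c = (495·(-48) − 53·(-344))/3626 = -2764/1813.

m = -0.53, c = -1.52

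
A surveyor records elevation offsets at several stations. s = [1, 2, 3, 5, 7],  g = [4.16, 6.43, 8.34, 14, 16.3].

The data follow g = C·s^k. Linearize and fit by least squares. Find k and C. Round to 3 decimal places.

Let Y = ln g. Fitting Y = k·ln s + ln C by least squares:
XᵀX = [[8.0643, 5.3471]; [5.3471, 5]], rhs = [13.2989, 10.8378]ᵀ  (here Σln s = 5.3471, Σ(ln s)² = 8.0643, Σln g = 10.8378, Σln s·ln g = 13.2989).
Solving (det = 11.7297): k = 0.72839, ln C = 1.38860, so C = exp(1.38860) = 4.00924.

k = 0.728, C = 4.009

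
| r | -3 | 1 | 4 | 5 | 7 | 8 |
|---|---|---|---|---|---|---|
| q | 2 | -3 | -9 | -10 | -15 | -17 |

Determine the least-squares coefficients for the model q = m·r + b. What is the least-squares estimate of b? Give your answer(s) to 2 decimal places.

b = -2.27

The normal system MᵀM·[m, b]ᵀ = Mᵀq is [[164, 22]; [22, 6]]·[m, b]ᵀ = [-336, -52]ᵀ.
Δ = 164·6 − 22² = 500.
m = ((-336)·6 − 22·(-52))/500 = -218/125; b = (164·(-52) − 22·(-336))/500 = -284/125.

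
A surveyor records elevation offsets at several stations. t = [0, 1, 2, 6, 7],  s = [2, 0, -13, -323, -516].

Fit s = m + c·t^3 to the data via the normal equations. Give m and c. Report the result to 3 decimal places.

m = 1.006, c = -1.505

With design matrix A, AᵀA = [[5, 568]; [568, 164370]] and Aᵀs = [-850, -246860]ᵀ.
Eliminating c: 164370·(row 1) − 568·(row 2) gives 499226·m = 164370·(-850) − 568·(-246860) = 501980, so m = 250990/249613.
Then c = ((-246860) − 568·(250990/249613))/164370 = -375750/249613.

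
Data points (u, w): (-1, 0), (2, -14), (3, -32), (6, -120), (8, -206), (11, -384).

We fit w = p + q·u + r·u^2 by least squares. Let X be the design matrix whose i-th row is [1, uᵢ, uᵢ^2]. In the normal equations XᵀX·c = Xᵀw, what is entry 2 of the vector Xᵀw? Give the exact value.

-6716

Entry 2 ↔ basis u, so (Xᵀw)_{2} = Σᵢ (u)·wᵢ = (-1)·(0) + (2)·(-14) + (3)·(-32) + (6)·(-120) + (8)·(-206) + (11)·(-384) = -6716.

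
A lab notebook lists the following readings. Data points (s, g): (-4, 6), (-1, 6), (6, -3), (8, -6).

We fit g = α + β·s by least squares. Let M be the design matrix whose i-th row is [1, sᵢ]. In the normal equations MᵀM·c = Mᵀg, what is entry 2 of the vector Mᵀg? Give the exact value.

Entry 2 ↔ basis s, so (Mᵀg)_{2} = Σᵢ (s)·gᵢ = (-4)·(6) + (-1)·(6) + (6)·(-3) + (8)·(-6) = -96.

-96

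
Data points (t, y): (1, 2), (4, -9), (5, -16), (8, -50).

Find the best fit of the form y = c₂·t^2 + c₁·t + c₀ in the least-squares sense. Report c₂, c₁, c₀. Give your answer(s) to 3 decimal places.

c₂ = -0.958, c₁ = 1.205, c₀ = 1.723

With design matrix M, MᵀM = [[4978, 702, 106]; [702, 106, 18]; [106, 18, 4]] and Mᵀy = [-3742, -514, -73]ᵀ.
Solving the 3×3 system (Gaussian elimination) gives c₂ = -23/24, c₁ = 241/200, c₀ = 517/300.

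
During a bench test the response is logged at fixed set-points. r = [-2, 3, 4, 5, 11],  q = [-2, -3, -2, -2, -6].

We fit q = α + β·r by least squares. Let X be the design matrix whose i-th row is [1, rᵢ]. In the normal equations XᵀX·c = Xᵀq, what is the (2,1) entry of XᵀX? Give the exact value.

21

Row 2 ↔ basis r, column 1 ↔ basis 1, so (XᵀX)_{2,1} = Σᵢ r = (-2)·(1) + (3)·(1) + (4)·(1) + (5)·(1) + (11)·(1) = 21.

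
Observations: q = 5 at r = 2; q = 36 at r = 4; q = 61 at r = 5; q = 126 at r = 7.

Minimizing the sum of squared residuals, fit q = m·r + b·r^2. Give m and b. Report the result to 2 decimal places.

m = -3.08, b = 3.02

Setting ∂/∂m … = 0 gives: 94·m + 540·b = 1341;  540·m + 3298·b = 8295.
(Σr·r = 94, Σr·r^2 = 540, Σr^2·r^2 = 3298, Σr·q = 1341, Σr^2·q = 8295.)
det = 94·3298 − 540² = 18412.
m = (1341·3298 − 540·8295)/18412 = -28341/9206; b = (94·8295 − 540·1341)/18412 = 27795/9206.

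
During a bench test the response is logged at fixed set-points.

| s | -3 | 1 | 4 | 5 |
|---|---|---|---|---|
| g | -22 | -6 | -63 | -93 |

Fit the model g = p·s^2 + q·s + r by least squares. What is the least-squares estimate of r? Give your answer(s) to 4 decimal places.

Compute the Gram sums: Σs^2·s^2 = 963, Σs^2·s = 163, Σs^2 = 51, Σs·s = 51, Σs = 7, Σ1 = 4.
Moment sums: Σs^2·g = -3537, Σs·g = -657, Σg = -184.
AᵀA·[p, q, r]ᵀ = Aᵀg becomes [[963, 163, 51]; [163, 51, 7]; [51, 7, 4]]·[p, q, r]ᵀ = [-3537, -657, -184]ᵀ.
Row-reducing yields p = -4289/1336, q = -3387/1336, r = -211/334.

r = -0.6317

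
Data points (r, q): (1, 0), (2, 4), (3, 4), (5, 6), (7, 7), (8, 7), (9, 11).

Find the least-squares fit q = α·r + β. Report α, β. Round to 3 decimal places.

Compute the Gram sums: Σr·r = 233, Σr = 35, Σ1 = 7.
Moment sums: Σr·q = 254, Σq = 39.
Normal equations: [[233, 35]; [35, 7]]·[α, β]ᵀ = [254, 39]ᵀ.
Eliminating β: 7·(row 1) − 35·(row 2) gives 406·α = 7·254 − 35·39 = 413, so α = 59/58.
Then β = (39 − 35·(59/58))/7 = 197/406.

α = 1.017, β = 0.485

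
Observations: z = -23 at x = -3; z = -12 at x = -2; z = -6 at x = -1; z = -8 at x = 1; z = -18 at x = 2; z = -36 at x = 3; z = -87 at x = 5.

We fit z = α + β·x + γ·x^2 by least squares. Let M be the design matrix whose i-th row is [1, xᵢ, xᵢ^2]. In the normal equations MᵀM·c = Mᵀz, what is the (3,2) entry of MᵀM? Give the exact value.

Row 3 ↔ basis x^2, column 2 ↔ basis x, so (MᵀM)_{3,2} = Σᵢ (x^2)·(x) = (9)·(-3) + (4)·(-2) + (1)·(-1) + (1)·(1) + (4)·(2) + (9)·(3) + (25)·(5) = 125.

125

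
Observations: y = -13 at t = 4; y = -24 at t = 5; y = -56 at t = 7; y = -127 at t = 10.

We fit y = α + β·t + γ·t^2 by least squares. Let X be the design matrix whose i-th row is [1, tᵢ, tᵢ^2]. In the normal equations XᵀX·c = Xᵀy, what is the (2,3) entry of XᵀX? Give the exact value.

1532

Row 2 ↔ basis t, column 3 ↔ basis t^2, so (XᵀX)_{2,3} = Σᵢ (t)·(t^2) = (4)·(16) + (5)·(25) + (7)·(49) + (10)·(100) = 1532.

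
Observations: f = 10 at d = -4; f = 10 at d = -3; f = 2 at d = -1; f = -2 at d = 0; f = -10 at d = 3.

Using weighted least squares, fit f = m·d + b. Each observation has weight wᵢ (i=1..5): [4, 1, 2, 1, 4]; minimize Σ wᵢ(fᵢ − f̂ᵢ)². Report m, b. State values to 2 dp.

The normal equations are: 111·m + (-9)·b = -314;  (-9)·m + 12·b = 12.
Eliminating b: 12·(row 1) − (-9)·(row 2) gives 1251·m = 12·(-314) − (-9)·12 = -3660, so m = -1220/417.
Then b = (12 − (-9)·(-1220/417))/12 = -166/139.

m = -2.93, b = -1.19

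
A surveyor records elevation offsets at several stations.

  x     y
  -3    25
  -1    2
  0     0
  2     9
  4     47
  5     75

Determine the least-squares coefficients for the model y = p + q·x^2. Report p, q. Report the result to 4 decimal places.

p = -1.4981, q = 3.0362

MᵀM·[p, q]ᵀ = Mᵀy reads: 6·p + 55·q = 158;  55·p + 979·q = 2890.
(Σ1 = 6, Σx^2 = 55, Σx^2·x^2 = 979, Σy = 158, Σx^2·y = 2890.)
Eliminating q: 979·(row 1) − 55·(row 2) gives 2849·p = 979·158 − 55·2890 = -4268, so p = -388/259.
Then q = (2890 − 55·(-388/259))/979 = 8650/2849.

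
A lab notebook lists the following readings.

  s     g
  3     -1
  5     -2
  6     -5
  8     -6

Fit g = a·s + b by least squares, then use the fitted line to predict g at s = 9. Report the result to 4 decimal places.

The normal equations are: 134·a + 22·b = -91;  22·a + 4·b = -14.
(Σs·s = 134, Σs = 22, Σ1 = 4, Σs·g = -91, Σg = -14.)
det = 134·4 − 22² = 52.
a = ((-91)·4 − 22·(-14))/52 = -14/13; b = (134·(-14) − 22·(-91))/52 = 63/26.
At s = 9: ĝ = (-14/13)·(9) + (63/26)·(1) = -189/26.

ĝ = -7.2692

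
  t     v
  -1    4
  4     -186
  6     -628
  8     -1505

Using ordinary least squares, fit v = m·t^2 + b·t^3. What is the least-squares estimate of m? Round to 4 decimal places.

The normal equations are: 5649·m + 41567·b = -121900;  41567·m + 312897·b = -918116.
(Σt^2·t^2 = 5649, Σt^2·t^3 = 41567, Σt^3·t^3 = 312897, Σt^2·v = -121900, Σt^3·v = -918116.)
Eliminating b: 312897·(row 1) − 41567·(row 2) gives 39739664·m = 312897·(-121900) − 41567·(-918116) = 21183472, so m = 1323967/2483729.
Then b = ((-918116) − 41567·(1323967/2483729))/312897 = -7463749/2483729.

m = 0.5331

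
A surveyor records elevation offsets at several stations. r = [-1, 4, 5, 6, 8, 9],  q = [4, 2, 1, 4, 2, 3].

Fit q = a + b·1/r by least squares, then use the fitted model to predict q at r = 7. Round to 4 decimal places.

Setting ∂/∂a … = 0 gives: 6·a + (-53/360)·b = 16;  (-53/360)·a + (150109/129600)·b = -41/20.
(Σ1 = 6, Σ1/r = -53/360, Σ1/r·1/r = 150109/129600, Σq = 16, Σ1/r·q = -41/20.)
Eliminating b: (150109/129600)·(row 1) − (-53/360)·(row 2) gives (179569/25920)·a = (150109/129600)·16 − (-53/360)·(-41/20) = 236263/12960, so a = 472526/179569.
Then b = ((-41/20) − (-53/360)·(472526/179569))/(150109/129600) = -257760/179569.
At r = 7: q̂ = (472526/179569)·(1) + (-257760/179569)·(1/7) = 3049922/1256983.

q̂ = 2.4264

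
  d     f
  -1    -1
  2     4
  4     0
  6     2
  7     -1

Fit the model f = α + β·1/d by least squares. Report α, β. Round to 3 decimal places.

Compute the Gram sums: Σ1 = 5, Σ1/d = 5/84, Σ1/d·1/d = 9601/7056.
For Aᵀf: Σf = 4, Σ1/d·f = 67/21.
Eliminating β: (9601/7056)·(row 1) − (5/84)·(row 2) gives (11995/1764)·α = (9601/7056)·4 − (5/84)·(67/21) = 4633/882, so α = 9266/11995.
Then β = ((67/21) − (5/84)·(9266/11995))/(9601/7056) = 5544/2399.

α = 0.772, β = 2.311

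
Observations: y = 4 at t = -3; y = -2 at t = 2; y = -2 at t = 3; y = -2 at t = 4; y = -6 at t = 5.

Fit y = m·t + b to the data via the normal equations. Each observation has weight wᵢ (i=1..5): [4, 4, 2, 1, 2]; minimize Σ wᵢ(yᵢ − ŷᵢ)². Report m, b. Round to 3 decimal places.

The normal equations are: 136·m + 16·b = -144;  16·m + 13·b = -10.
Eliminating b: 13·(row 1) − 16·(row 2) gives 1512·m = 13·(-144) − 16·(-10) = -1712, so m = -214/189.
Then b = ((-10) − 16·(-214/189))/13 = 118/189.

m = -1.132, b = 0.624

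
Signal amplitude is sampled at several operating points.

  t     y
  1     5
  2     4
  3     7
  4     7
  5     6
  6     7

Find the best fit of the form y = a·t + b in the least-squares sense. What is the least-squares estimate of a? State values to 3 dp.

XᵀX·[a, b]ᵀ = Xᵀy reads: 91·a + 21·b = 134;  21·a + 6·b = 36.
(Σt·t = 91, Σt = 21, Σ1 = 6, Σt·y = 134, Σy = 36.)
Eliminating b: 6·(row 1) − 21·(row 2) gives 105·a = 6·134 − 21·36 = 48, so a = 16/35.
Then b = (36 − 21·(16/35))/6 = 22/5.

a = 0.457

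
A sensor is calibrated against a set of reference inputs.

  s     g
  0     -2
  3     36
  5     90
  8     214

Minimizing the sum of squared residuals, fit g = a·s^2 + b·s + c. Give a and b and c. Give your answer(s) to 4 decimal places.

Normal-equation sums: Σs^2·s^2 = 4802, Σs^2·s = 664, Σs^2 = 98, Σs·s = 98, Σs = 16, Σ1 = 4.
For Aᵀg: Σs^2·g = 16270, Σs·g = 2270, Σg = 338.
So AᵀA·[a, b, c]ᵀ = Aᵀg: [[4802, 664, 98]; [664, 98, 16]; [98, 16, 4]]·[a, b, c]ᵀ = [16270, 2270, 338]ᵀ.
Row-reducing yields a = 43/15, b = 61/15, c = -2.

a = 2.8667, b = 4.0667, c = -2.0000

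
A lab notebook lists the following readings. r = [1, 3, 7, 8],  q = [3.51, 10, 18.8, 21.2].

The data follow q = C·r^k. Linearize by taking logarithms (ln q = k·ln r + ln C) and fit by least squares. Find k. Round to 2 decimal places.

Linearized form: ln q = k·ln r + ln C. From the 4 transformed points,
AᵀA = [[9.3176, 5.1240]; [5.1240, 4]], rhs = [14.5893, 9.5461]ᵀ  (here Σln r = 5.1240, Σ(ln r)² = 9.3176, Σln q = 9.5461, Σln r·ln q = 14.5893).
Slope k = (n·Σln r·ln q − Σln r·Σln q)/(n·Σ(ln r)² − (Σln r)²) = (4·14.5893 − 5.1240·9.5461)/11.0154 = 0.85730; ln C = (Σln q − k·Σln r)/n = 1.28832.

k = 0.86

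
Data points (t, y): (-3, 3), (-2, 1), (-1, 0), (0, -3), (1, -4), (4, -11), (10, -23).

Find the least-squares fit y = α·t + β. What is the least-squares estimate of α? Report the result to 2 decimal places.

α = -2.02

Forming MᵀM = [[131, 9]; [9, 7]] and Mᵀy = [-289, -37]ᵀ gives MᵀM·[α, β]ᵀ = Mᵀy.
Eliminating β: 7·(row 1) − 9·(row 2) gives 836·α = 7·(-289) − 9·(-37) = -1690, so α = -845/418.
Then β = ((-37) − 9·(-845/418))/7 = -1123/418.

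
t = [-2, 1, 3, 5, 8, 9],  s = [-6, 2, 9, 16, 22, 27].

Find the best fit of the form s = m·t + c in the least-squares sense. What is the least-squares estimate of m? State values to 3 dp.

m = 2.955

Forming MᵀM = [[184, 24]; [24, 6]] and Mᵀs = [540, 70]ᵀ gives MᵀM·[m, c]ᵀ = Mᵀs.
Eliminating c: 6·(row 1) − 24·(row 2) gives 528·m = 6·540 − 24·70 = 1560, so m = 65/22.
Then c = (70 − 24·(65/22))/6 = -5/33.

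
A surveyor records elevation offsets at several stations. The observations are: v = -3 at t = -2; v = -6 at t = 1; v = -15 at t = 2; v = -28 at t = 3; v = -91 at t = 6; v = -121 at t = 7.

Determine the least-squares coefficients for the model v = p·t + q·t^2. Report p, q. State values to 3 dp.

Normal-equation sums: Σt·t = 103, Σt·t^2 = 587, Σt^2·t^2 = 3811.
And Σt·v = -1507, Σt^2·v = -9535.
Δ = 103·3811 − 587² = 47964.
p = ((-1507)·3811 − 587·(-9535))/47964 = -5219/1713; q = (103·(-9535) − 587·(-1507))/47964 = -3482/1713.

p = -3.047, q = -2.033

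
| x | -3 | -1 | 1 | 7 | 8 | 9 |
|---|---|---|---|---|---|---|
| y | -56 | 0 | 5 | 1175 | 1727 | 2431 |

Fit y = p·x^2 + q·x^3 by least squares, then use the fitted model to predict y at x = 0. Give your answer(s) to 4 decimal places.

Sums needed: Σx^2·x^2 = 13141, Σx^2·x^3 = 108381, Σx^3·x^3 = 911965.
Right-hand side: Σx^2·y = 364515, Σx^3·y = 3060965.
Determinant 13141·911965 − 108381² = 237690904.
p = (364515·911965 − 108381·3060965)/237690904 = 337237155/118845452; q = (13141·3060965 − 108381·364515)/237690904 = 358820425/118845452.
At x = 0: ŷ = (337237155/118845452)·(0) + (358820425/118845452)·(0) = 0.

ŷ = 0.0000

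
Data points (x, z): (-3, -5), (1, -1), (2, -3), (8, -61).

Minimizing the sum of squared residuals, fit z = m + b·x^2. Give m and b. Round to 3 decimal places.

m = 1.446, b = -0.972

Entries of MᵀM: Σ1 = 4, Σx^2 = 78, Σx^2·x^2 = 4194.
For Mᵀz: Σz = -70, Σx^2·z = -3962.
Eliminating b: 4194·(row 1) − 78·(row 2) gives 10692·m = 4194·(-70) − 78·(-3962) = 15456, so m = 1288/891.
Then b = ((-3962) − 78·(1288/891))/4194 = -2597/2673.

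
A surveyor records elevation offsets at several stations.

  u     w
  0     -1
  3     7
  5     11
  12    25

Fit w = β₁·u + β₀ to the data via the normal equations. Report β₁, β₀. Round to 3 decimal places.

The normal system MᵀM·[β₁, β₀]ᵀ = Mᵀw is [[178, 20]; [20, 4]]·[β₁, β₀]ᵀ = [376, 42]ᵀ.
Eliminating β₀: 4·(row 1) − 20·(row 2) gives 312·β₁ = 4·376 − 20·42 = 664, so β₁ = 83/39.
Then β₀ = (42 − 20·(83/39))/4 = -11/78.

β₁ = 2.128, β₀ = -0.141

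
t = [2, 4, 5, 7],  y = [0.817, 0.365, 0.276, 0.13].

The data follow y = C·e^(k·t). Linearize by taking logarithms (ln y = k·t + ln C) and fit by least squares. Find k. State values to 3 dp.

Linearized form: ln y = k·t + ln C. From the 4 transformed points,
Σt = 18.0000, Σ(t)² = 94.0000, Σln y = -4.5375, Σt·ln y = -25.1540.
Normal system: [[94.0000, 18.0000]; [18.0000, 4]]·[k, ln C]ᵀ = [-25.1540, -4.5375]ᵀ.
Slope k = (n·Σt·ln y − Σt·Σln y)/(n·Σ(t)² − (Σt)²) = (4·-25.1540 − 18.0000·-4.5375)/52.0000 = -0.36423; ln C = (Σln y − k·Σt)/n = 0.50465.

k = -0.364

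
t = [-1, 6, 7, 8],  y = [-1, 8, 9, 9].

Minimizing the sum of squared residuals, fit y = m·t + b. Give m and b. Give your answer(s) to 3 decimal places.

With design matrix M, MᵀM = [[150, 20]; [20, 4]] and Mᵀy = [184, 25]ᵀ.
Eliminating b: 4·(row 1) − 20·(row 2) gives 200·m = 4·184 − 20·25 = 236, so m = 59/50.
Then b = (25 − 20·(59/50))/4 = 7/20.

m = 1.180, b = 0.350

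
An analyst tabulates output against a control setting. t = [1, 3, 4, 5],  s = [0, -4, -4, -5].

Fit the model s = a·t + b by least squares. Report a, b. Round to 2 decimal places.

a = -1.23, b = 0.74

Compute the Gram sums: Σt·t = 51, Σt = 13, Σ1 = 4.
Moment sums: Σt·s = -53, Σs = -13.
Eliminating b: 4·(row 1) − 13·(row 2) gives 35·a = 4·(-53) − 13·(-13) = -43, so a = -43/35.
Then b = ((-13) − 13·(-43/35))/4 = 26/35.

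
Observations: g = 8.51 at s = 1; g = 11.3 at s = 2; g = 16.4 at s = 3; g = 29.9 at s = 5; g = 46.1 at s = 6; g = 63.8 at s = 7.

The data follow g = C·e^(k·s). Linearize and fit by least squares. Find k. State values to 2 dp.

Linearized form: ln g = k·s + ln C. From the 6 transformed points,
Σs = 24.0000, Σ(s)² = 124.0000, Σln g = 18.7478, Σs·ln g = 84.4471.
Equations: 124.0000·k + 24.0000·ln C = 84.4471;  24.0000·k + 6·ln C = 18.7478.
Solving (det = 168.0000): k = 0.33772, ln C = 1.77375.

k = 0.34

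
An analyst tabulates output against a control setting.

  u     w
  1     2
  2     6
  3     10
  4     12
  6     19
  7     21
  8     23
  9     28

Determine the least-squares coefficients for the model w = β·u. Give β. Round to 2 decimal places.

The normal system XᵀX·[β]ᵀ = Xᵀw is [[260]]·[β]ᵀ = [789]ᵀ.
β = 789/260 = 3.03462.

β = 3.03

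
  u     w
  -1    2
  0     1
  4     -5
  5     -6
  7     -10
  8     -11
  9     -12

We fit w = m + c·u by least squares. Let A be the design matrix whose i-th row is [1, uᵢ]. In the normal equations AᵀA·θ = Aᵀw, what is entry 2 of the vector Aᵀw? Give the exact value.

Entry 2 ↔ basis u, so (Aᵀw)_{2} = Σᵢ (u)·wᵢ = (-1)·(2) + (0)·(1) + (4)·(-5) + (5)·(-6) + (7)·(-10) + (8)·(-11) + (9)·(-12) = -318.

-318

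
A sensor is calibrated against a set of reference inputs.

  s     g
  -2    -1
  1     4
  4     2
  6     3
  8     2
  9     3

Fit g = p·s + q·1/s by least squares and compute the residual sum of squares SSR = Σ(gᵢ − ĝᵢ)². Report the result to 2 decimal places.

The normal equations are: 202·p + 6·q = 75;  6·p + (7093/5184)·q = 73/12.
(Σs·s = 202, Σs·1/s = 6, Σ1/s·1/s = 7093/5184, Σs·g = 75, Σ1/s·g = 73/12.)
Determinant 202·(7093/5184) − 6² = 623081/2592.
p = (75·(7093/5184) − 6·(73/12))/(623081/2592) = 342759/1246162; q = (202·(73/12) − 6·75)/(623081/2592) = 2018736/623081.
Residuals: 729046/623081, 604417/1246162, 55960/623081, 504510/623081, -377216/623081, 205047/1246162; SSR = 3316753/1246162.

SSR = 2.66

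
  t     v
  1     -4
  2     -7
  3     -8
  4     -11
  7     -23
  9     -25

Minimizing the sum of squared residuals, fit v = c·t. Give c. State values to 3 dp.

c = -2.950

Compute the Gram sums: Σt·t = 160.
Right-hand side: Σt·v = -472.
c = (-472)/160 = -2.95.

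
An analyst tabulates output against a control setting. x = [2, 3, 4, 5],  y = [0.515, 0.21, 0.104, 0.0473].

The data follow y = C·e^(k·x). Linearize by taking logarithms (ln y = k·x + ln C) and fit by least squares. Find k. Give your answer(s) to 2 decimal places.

With ln yᵢ as the transformed response and xᵢ as the regressor:
XᵀX = [[54.0000, 14.0000]; [14.0000, 4]], rhs = [-30.3188, -7.5388]ᵀ  (here Σx = 14.0000, Σ(x)² = 54.0000, Σln y = -7.5388, Σx·ln y = -30.3188).
Solving (det = 20.0000): k = -0.78657, ln C = 0.86828.

k = -0.79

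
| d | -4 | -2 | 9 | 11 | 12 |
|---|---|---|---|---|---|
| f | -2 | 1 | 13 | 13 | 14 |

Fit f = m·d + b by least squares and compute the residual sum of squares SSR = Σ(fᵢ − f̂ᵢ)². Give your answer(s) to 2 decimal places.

With design matrix M, MᵀM = [[366, 26]; [26, 5]] and Mᵀf = [434, 39]ᵀ.
Δ = 366·5 − 26² = 1154.
m = (434·5 − 26·39)/1154 = 578/577; b = (366·39 − 26·434)/1154 = 1495/577.
Residuals: -337/577, 238/577, 804/577, -352/577, -353/577; SSR = 1846/577.

SSR = 3.20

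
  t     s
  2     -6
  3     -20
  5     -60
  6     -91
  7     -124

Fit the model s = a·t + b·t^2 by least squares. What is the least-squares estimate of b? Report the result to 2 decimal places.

Sums needed: Σt·t = 123, Σt·t^2 = 719, Σt^2·t^2 = 4419.
Moment sums: Σt·s = -1786, Σt^2·s = -11056.
XᵀX·[a, b]ᵀ = Xᵀs becomes [[123, 719]; [719, 4419]]·[a, b]ᵀ = [-1786, -11056]ᵀ.
det = 123·4419 − 719² = 26576.
a = ((-1786)·4419 − 719·(-11056))/26576 = 28465/13288; b = (123·(-11056) − 719·(-1786))/26576 = -37877/13288.

b = -2.85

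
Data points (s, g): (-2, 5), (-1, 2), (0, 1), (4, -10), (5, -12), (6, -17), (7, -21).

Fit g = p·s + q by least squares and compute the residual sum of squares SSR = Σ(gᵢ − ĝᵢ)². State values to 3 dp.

Setting ∂/∂p … = 0 gives: 131·p + 19·q = -361;  19·p + 7·q = -52.
(Σs·s = 131, Σs = 19, Σ1 = 7, Σs·g = -361, Σg = -52.)
Eliminating q: 7·(row 1) − 19·(row 2) gives 556·p = 7·(-361) − 19·(-52) = -1539, so p = -1539/556.
Then q = ((-52) − 19·(-1539/556))/7 = 47/556.
Residuals: -345/556, -237/278, 509/556, 549/556, 244/139, -265/556, -475/278; SSR = 5089/556.

SSR = 9.153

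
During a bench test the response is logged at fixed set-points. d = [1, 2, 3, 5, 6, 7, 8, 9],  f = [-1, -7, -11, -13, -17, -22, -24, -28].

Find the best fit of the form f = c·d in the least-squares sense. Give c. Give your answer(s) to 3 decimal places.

Sums needed: Σd·d = 269.
And Σd·f = -813.
c = (-813)/269 = -3.0223.

c = -3.022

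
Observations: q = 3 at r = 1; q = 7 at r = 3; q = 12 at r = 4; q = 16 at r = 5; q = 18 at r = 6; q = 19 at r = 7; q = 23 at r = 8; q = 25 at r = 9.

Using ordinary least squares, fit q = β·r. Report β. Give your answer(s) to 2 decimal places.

β = 2.85

Forming MᵀM = [[281]] and Mᵀq = [802]ᵀ gives MᵀM·[β]ᵀ = Mᵀq.
β = 802/281 = 2.85409.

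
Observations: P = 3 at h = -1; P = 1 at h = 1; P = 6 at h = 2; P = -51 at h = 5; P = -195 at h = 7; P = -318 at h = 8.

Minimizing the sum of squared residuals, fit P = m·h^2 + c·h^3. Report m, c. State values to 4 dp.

m = 2.9106, c = -0.9849

Sums needed: Σh^2·h^2 = 7140, Σh^2·h^3 = 52732, Σh^3·h^3 = 395484.
Moment sums: Σh^2·P = -31154, Σh^3·P = -236030.
So MᵀM·[m, c]ᵀ = MᵀP: [[7140, 52732]; [52732, 395484]]·[m, c]ᵀ = [-31154, -236030]ᵀ.
Eliminating c: 395484·(row 1) − 52732·(row 2) gives 43091936·m = 395484·(-31154) − 52732·(-236030) = 125425424, so m = 7839089/2693246.
Then c = ((-236030) − 52732·(7839089/2693246))/395484 = -1326296/1346623.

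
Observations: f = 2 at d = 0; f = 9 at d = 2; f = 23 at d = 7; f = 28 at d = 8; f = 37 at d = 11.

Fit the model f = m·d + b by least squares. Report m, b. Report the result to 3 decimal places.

m = 3.148, b = 2.172

From the data, Σd·d = 238, Σd = 28, Σ1 = 5.
Moment sums: Σd·f = 810, Σf = 99.
Normal equations: [[238, 28]; [28, 5]]·[m, b]ᵀ = [810, 99]ᵀ.
Determinant 238·5 − 28² = 406.
m = (810·5 − 28·99)/406 = 639/203; b = (238·99 − 28·810)/406 = 63/29.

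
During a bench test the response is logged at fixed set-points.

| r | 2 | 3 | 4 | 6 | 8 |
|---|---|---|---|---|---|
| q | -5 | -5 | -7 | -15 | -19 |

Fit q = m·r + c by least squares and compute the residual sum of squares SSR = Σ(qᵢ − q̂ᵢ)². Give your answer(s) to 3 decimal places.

Compute the Gram sums: Σr·r = 129, Σr = 23, Σ1 = 5.
Right-hand side: Σr·q = -295, Σq = -51.
AᵀA·[m, c]ᵀ = Aᵀq becomes [[129, 23]; [23, 5]]·[m, c]ᵀ = [-295, -51]ᵀ.
Eliminating c: 5·(row 1) − 23·(row 2) gives 116·m = 5·(-295) − 23·(-51) = -302, so m = -151/58.
Then c = ((-51) − 23·(-151/58))/5 = 103/58.
Residuals: -91/58, 30/29, 95/58, -67/58, 3/58; SSR = 219/29.

SSR = 7.552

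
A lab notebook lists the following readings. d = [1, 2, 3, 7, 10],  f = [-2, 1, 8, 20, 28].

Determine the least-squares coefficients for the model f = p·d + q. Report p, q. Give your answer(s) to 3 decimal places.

Sums needed: Σd·d = 163, Σd = 23, Σ1 = 5.
And Σd·f = 444, Σf = 55.
So XᵀX·[p, q]ᵀ = Xᵀf: [[163, 23]; [23, 5]]·[p, q]ᵀ = [444, 55]ᵀ.
det = 163·5 − 23² = 286.
p = (444·5 − 23·55)/286 = 955/286; q = (163·55 − 23·444)/286 = -1247/286.

p = 3.339, q = -4.360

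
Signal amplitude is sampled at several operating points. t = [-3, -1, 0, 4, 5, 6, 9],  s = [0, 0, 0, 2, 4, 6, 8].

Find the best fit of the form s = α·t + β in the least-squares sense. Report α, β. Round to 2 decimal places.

Forming MᵀM = [[168, 20]; [20, 7]] and Mᵀs = [136, 20]ᵀ gives MᵀM·[α, β]ᵀ = Mᵀs.
det = 168·7 − 20² = 776.
α = (136·7 − 20·20)/776 = 69/97; β = (168·20 − 20·136)/776 = 80/97.

α = 0.71, β = 0.82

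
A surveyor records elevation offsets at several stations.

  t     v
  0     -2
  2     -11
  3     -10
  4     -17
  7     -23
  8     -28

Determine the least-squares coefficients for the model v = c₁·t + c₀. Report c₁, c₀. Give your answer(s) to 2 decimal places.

Compute the Gram sums: Σt·t = 142, Σt = 24, Σ1 = 6.
For Xᵀv: Σt·v = -505, Σv = -91.
Normal equations: [[142, 24]; [24, 6]]·[c₁, c₀]ᵀ = [-505, -91]ᵀ.
Eliminating c₀: 6·(row 1) − 24·(row 2) gives 276·c₁ = 6·(-505) − 24·(-91) = -846, so c₁ = -141/46.
Then c₀ = ((-91) − 24·(-141/46))/6 = -401/138.

c₁ = -3.07, c₀ = -2.91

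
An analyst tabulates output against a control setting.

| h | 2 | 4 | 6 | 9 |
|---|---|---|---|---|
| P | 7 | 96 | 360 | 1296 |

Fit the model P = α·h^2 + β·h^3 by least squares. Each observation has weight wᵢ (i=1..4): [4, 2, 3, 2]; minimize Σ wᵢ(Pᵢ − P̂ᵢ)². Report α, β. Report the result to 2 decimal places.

α = -2.02, β = 2.00

Normal-equation sums: Σwᵢ·h^2·h^2 = 17586, Σwᵢ·h^2·h^3 = 143602, Σwᵢ·h^3·h^3 = 1211298.
For XᵀWP: Σwᵢ·h^2·P = 252016, Σwᵢ·h^3·P = 2135360.
det = 17586·1211298 − 143602² = 680352224.
α = (252016·1211298 − 143602·2135360)/680352224 = -42984061/21261007; β = (17586·2135360 − 143602·252016)/680352224 = 42576229/21261007.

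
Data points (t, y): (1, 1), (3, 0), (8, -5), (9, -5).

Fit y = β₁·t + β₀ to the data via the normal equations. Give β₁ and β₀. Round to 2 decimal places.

β₁ = -0.82, β₀ = 2.06

Entries of AᵀA: Σt·t = 155, Σt = 21, Σ1 = 4.
Right-hand side: Σt·y = -84, Σy = -9.
Normal equations: [[155, 21]; [21, 4]]·[β₁, β₀]ᵀ = [-84, -9]ᵀ.
Δ = 155·4 − 21² = 179.
β₁ = ((-84)·4 − 21·(-9))/179 = -147/179; β₀ = (155·(-9) − 21·(-84))/179 = 369/179.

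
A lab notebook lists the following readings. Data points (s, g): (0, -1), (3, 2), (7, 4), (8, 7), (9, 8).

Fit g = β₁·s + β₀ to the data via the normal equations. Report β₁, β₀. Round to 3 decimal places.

β₁ = 0.944, β₀ = -1.098

With design matrix A, AᵀA = [[203, 27]; [27, 5]] and Aᵀg = [162, 20]ᵀ.
Δ = 203·5 − 27² = 286.
β₁ = (162·5 − 27·20)/286 = 135/143; β₀ = (203·20 − 27·162)/286 = -157/143.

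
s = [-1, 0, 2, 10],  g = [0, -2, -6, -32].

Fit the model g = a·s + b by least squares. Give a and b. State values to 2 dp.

The normal system MᵀM·[a, b]ᵀ = Mᵀg is [[105, 11]; [11, 4]]·[a, b]ᵀ = [-332, -40]ᵀ.
Eliminating b: 4·(row 1) − 11·(row 2) gives 299·a = 4·(-332) − 11·(-40) = -888, so a = -888/299.
Then b = ((-40) − 11·(-888/299))/4 = -548/299.

a = -2.97, b = -1.83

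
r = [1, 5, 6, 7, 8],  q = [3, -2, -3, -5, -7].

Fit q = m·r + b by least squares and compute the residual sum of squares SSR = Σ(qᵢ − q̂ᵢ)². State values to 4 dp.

SSR = 0.9041

With design matrix M, MᵀM = [[175, 27]; [27, 5]] and Mᵀq = [-116, -14]ᵀ.
Eliminating b: 5·(row 1) − 27·(row 2) gives 146·m = 5·(-116) − 27·(-14) = -202, so m = -101/73.
Then b = ((-14) − 27·(-101/73))/5 = 341/73.
Residuals: -21/73, 18/73, 46/73, 1/73, -44/73; SSR = 66/73.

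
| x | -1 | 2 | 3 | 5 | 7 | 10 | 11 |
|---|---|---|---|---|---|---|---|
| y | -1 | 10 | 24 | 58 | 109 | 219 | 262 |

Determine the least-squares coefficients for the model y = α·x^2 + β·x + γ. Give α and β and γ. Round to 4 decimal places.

α = 2.0144, β = 1.7784, γ = -1.0359

Setting ∂/∂α … = 0 gives: 27765·α + 2833·β + 309·γ = 60648;  2833·α + 309·β + 37·γ = 6218;  309·α + 37·β + 7·γ = 681.
(Σx^2·x^2 = 27765, Σx^2·x = 2833, Σx^2 = 309, Σx·x = 309, Σx = 37, Σ1 = 7, Σx^2·y = 60648, Σx·y = 6218, Σy = 681.)
Inverting the 3×3 Gram matrix, [α, β, γ]ᵀ = [71759/35623, 126705/71246, -73803/71246]ᵀ.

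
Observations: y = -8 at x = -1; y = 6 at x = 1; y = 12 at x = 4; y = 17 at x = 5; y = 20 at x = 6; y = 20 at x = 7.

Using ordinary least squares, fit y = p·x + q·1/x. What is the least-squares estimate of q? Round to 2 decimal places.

q = 4.02

Sums needed: Σx·x = 128, Σx·1/x = 6, Σ1/x·1/x = 379381/176400.
Right-hand side: Σx·y = 407, Σ1/x·y = 2792/105.
Eliminating q: (379381/176400)·(row 1) − 6·(row 2) gives (2638148/11025)·p = (379381/176400)·407 − 6·(2792/105) = 126264707/176400, so p = 126264707/42210368.
Then q = ((2792/105) − 6·(126264707/42210368))/(379381/176400) = 5300715/1319074.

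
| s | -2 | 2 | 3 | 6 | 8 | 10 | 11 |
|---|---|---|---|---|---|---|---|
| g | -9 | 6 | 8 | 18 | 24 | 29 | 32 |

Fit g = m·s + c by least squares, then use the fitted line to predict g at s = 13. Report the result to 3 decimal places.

ĝ = 38.980

The normal equations are: 338·m + 38·c = 996;  38·m + 7·c = 108.
(Σs·s = 338, Σs = 38, Σ1 = 7, Σs·g = 996, Σg = 108.)
Eliminating c: 7·(row 1) − 38·(row 2) gives 922·m = 7·996 − 38·108 = 2868, so m = 1434/461.
Then c = (108 − 38·(1434/461))/7 = -672/461.
At s = 13: ĝ = (1434/461)·(13) + (-672/461)·(1) = 17970/461.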